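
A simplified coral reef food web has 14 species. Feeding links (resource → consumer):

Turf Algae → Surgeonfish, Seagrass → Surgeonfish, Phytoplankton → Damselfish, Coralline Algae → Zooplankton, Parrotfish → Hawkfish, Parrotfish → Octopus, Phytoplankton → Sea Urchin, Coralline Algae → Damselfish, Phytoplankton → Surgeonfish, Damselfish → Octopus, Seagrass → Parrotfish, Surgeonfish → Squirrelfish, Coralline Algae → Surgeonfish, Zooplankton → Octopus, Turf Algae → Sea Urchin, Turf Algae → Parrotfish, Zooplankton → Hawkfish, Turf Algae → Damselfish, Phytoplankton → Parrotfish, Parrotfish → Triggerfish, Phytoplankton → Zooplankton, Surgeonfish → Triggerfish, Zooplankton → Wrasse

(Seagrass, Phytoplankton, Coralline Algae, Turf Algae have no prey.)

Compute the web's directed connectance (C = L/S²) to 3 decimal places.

The web has S = 14 species and L = 23 feeding links.
C = L / S² = 23 / 196 = 0.1173 ≈ 0.117.

C = 0.117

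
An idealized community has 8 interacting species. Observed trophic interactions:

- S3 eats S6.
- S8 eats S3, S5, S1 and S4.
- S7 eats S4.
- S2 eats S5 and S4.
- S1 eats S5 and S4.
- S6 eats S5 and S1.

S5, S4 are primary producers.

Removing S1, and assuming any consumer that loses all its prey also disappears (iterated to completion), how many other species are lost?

0

Remove S1.
Every predator of it retains at least one other prey: S6 still has S5; S8 still has S5, S4, S3.
No consumer loses all prey, so no secondary extinctions occur.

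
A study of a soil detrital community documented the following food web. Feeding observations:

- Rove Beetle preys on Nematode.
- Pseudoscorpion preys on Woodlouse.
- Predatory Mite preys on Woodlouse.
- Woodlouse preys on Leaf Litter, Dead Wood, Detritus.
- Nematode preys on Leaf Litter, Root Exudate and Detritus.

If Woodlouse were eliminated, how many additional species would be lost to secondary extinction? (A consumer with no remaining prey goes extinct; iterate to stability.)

Remove Woodlouse.
Round 1: Predatory Mite (all prey gone), Pseudoscorpion (all prey gone) → extinct.
No further losses. Total secondary extinctions: 2.

2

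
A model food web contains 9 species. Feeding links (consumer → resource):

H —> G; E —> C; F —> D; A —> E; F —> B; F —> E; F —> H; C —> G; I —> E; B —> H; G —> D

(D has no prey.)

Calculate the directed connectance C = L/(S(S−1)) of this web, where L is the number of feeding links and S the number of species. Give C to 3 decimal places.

C = 0.153

The web has S = 9 species and L = 11 feeding links.
C = L / (S(S−1)) = 11 / 72 = 0.1528 ≈ 0.153.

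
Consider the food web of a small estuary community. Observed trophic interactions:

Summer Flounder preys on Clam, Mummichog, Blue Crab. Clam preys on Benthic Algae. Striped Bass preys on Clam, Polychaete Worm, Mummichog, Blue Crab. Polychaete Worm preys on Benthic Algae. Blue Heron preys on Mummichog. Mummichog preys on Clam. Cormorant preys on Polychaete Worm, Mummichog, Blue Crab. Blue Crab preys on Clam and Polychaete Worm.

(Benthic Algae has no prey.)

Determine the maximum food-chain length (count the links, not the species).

One longest chain: Benthic Algae → Clam → Mummichog → Striped Bass.
It has 4 species and 3 links.

3 links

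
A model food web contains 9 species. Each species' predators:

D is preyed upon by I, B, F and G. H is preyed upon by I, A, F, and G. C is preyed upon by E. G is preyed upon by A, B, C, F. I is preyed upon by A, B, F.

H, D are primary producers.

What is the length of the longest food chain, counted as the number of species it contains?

One longest chain: H → G → C → E.
It has 4 species and 3 links.

4 species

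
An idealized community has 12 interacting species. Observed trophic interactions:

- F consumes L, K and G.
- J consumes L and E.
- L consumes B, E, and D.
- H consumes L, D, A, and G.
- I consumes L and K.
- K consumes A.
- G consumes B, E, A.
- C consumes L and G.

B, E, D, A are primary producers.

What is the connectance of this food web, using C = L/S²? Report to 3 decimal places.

C = 0.139

The web has S = 12 species and L = 20 feeding links.
C = L / S² = 20 / 144 = 0.1389 ≈ 0.139.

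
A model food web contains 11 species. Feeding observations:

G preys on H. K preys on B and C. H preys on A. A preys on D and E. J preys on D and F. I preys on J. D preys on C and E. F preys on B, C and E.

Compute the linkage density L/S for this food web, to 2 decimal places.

L/S = 1.27

There are L = 14 links among S = 11 species.
L/S = 14/11 = 1.2727 ≈ 1.27.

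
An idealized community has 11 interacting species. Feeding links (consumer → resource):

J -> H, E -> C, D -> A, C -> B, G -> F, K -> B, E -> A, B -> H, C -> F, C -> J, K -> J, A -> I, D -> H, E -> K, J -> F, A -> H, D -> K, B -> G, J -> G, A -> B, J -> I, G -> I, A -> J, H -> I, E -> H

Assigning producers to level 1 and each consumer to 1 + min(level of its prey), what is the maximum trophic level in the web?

3

Producers (level 1): F, I.
Following each consumer down to its lowest-level prey: I → H → B (levels 1 through 3).
All prey of B (H 2, G 2) are at level 2 or above, so B is at level 1 + 2 = 3.
Every consumer has at least one prey at level 2 or below, so none exceeds level 3.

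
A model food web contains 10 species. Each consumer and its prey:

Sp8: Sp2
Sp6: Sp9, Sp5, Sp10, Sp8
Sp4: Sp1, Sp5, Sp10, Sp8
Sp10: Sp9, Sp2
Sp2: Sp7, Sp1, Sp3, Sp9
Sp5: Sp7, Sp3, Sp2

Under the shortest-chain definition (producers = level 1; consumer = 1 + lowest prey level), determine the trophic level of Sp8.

Trophic level 3

Sp7 is a producer → level 1.
Sp2 eats Sp7 → level 2.
Sp8 eats Sp2 → level 3.
No prey of Sp8 is below level 2, so 3 is the minimum.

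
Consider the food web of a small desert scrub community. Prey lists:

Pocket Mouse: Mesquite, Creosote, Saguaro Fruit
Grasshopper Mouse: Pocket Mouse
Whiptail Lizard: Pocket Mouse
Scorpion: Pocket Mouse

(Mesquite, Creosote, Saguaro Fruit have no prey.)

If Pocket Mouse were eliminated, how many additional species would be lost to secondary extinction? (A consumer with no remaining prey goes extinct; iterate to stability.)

3

Remove Pocket Mouse.
Round 1: Scorpion (all prey gone), Whiptail Lizard (all prey gone), Grasshopper Mouse (all prey gone) → extinct.
No further losses. Total secondary extinctions: 3.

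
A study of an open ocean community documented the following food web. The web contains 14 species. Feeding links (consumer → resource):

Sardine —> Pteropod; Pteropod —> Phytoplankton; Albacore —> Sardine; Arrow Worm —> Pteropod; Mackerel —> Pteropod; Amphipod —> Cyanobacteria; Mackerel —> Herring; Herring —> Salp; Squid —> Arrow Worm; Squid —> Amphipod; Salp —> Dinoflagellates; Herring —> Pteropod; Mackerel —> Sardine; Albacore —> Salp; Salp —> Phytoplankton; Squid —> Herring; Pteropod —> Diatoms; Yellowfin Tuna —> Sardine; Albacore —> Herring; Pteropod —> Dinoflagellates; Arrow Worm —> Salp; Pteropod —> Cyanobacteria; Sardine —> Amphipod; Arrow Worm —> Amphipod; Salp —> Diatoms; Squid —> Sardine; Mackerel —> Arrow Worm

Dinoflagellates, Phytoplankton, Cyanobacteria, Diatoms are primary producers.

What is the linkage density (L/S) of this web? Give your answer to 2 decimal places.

L/S = 1.93

There are L = 27 links among S = 14 species.
L/S = 27/14 = 1.9286 ≈ 1.93.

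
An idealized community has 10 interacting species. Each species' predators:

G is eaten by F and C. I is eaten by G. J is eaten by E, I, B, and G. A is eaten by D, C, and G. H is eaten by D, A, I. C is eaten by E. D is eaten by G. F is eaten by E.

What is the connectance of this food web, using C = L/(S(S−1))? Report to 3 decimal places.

The web has S = 10 species and L = 16 feeding links.
C = L / (S(S−1)) = 16 / 90 = 0.1778 ≈ 0.178.

C = 0.178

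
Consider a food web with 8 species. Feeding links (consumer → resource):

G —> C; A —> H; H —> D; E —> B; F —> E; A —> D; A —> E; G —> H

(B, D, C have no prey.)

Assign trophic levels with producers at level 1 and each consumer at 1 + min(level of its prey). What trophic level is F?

B is a producer → level 1.
E eats B → level 2.
F eats E → level 3.
No prey of F is below level 2, so 3 is the minimum.

Trophic level 3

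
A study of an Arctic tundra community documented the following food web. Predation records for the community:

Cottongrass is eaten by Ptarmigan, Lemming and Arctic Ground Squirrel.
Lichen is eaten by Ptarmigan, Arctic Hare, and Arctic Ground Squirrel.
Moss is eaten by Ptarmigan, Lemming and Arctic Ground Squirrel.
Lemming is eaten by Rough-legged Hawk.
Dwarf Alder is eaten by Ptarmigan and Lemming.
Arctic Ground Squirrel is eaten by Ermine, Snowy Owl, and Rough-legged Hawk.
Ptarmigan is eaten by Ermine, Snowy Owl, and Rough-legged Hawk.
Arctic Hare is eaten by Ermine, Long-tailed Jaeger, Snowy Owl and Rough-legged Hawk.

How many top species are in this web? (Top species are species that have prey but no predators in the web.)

Top species (has prey, but nothing eats it): Long-tailed Jaeger, Ermine, Snowy Owl, Rough-legged Hawk.
Count: 4.

4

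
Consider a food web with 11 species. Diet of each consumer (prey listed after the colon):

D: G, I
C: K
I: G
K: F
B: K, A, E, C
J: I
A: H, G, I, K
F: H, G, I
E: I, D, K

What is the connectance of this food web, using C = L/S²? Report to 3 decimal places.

C = 0.165

The web has S = 11 species and L = 20 feeding links.
C = L / S² = 20 / 121 = 0.1653 ≈ 0.165.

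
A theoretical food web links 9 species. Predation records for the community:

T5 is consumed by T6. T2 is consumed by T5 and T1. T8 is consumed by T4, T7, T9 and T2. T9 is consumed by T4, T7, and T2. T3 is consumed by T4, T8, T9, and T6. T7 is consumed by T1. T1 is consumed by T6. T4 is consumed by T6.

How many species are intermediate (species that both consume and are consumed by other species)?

Intermediate species (has both prey and predators): T8, T9, T7, T2, T4, T5, T1.
Count: 7.

7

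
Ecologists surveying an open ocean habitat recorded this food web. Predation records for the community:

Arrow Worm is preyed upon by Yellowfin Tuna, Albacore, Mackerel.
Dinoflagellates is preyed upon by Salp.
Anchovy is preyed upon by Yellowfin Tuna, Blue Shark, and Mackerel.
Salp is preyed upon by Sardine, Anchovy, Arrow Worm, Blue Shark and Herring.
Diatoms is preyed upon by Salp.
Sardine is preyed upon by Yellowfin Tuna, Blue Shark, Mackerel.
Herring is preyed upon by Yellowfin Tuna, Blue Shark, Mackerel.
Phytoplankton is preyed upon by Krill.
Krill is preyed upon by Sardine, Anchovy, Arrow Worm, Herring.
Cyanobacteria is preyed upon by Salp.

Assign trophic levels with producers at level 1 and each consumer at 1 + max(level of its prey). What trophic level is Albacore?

Trophic level 4

Cyanobacteria is a producer → level 1.
Salp eats Cyanobacteria (level 1); other prey at levels: Dinoflagellates 1, Diatoms 1 → level 2.
Arrow Worm eats Salp (level 2); other prey at levels: Krill 2 → level 3.
Albacore eats Arrow Worm → level 4.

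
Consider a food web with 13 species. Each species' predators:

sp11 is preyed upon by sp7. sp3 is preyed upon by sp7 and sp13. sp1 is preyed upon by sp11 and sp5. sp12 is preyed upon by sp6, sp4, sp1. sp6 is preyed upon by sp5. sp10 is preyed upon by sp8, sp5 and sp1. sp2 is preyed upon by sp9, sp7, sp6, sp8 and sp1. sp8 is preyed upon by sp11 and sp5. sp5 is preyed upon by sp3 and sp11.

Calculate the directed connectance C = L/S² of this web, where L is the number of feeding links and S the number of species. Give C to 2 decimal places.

C = 0.12

The web has S = 13 species and L = 21 feeding links.
C = L / S² = 21 / 169 = 0.1243 ≈ 0.12.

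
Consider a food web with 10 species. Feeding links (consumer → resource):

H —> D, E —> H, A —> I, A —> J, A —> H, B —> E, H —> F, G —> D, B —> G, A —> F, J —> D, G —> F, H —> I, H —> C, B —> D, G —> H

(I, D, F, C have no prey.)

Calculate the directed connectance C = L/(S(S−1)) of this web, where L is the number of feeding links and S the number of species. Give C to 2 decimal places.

C = 0.18

The web has S = 10 species and L = 16 feeding links.
C = L / (S(S−1)) = 16 / 90 = 0.1778 ≈ 0.18.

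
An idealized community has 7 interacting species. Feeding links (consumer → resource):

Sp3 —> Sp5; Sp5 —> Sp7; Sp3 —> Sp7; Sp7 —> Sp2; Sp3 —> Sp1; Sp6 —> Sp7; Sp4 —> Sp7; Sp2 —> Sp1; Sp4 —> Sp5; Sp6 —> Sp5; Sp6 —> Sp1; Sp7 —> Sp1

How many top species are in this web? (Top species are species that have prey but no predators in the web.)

Top species (has prey, but nothing eats it): Sp6, Sp4, Sp3.
Count: 3.

3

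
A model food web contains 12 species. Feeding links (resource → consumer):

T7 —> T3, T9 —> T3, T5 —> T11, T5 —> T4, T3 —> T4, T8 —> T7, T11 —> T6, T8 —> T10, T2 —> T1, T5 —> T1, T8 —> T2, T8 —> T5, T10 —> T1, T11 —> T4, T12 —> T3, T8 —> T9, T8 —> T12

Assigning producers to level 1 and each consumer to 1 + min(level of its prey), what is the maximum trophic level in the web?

4

Producers (level 1): T8.
Following each consumer down to its lowest-level prey: T8 → T5 → T11 → T6 (levels 1 through 4).
All prey of T6 (T11 3) are at level 3 or above, so T6 is at level 1 + 3 = 4.
Every consumer has at least one prey at level 3 or below, so none exceeds level 4.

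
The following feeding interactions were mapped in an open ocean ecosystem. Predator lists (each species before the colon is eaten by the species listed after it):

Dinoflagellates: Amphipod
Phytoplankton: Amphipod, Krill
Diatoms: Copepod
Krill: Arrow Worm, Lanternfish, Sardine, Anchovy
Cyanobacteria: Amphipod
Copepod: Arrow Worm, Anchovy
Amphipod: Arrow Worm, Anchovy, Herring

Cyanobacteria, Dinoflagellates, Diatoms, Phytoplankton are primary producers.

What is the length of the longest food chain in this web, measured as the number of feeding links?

One longest chain: Diatoms → Copepod → Arrow Worm.
It has 3 species and 2 links.

2 links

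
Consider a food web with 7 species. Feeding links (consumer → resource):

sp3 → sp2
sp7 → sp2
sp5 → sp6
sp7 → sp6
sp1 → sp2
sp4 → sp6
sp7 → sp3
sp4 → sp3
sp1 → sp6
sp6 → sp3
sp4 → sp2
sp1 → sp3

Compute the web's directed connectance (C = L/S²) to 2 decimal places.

The web has S = 7 species and L = 12 feeding links.
C = L / S² = 12 / 49 = 0.2449 ≈ 0.24.

C = 0.24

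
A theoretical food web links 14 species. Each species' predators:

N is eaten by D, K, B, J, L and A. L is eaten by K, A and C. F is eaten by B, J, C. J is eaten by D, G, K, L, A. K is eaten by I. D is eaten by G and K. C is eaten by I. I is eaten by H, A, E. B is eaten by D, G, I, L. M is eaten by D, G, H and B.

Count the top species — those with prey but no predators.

4

Top species (has prey, but nothing eats it): G, E, A, H.
Count: 4.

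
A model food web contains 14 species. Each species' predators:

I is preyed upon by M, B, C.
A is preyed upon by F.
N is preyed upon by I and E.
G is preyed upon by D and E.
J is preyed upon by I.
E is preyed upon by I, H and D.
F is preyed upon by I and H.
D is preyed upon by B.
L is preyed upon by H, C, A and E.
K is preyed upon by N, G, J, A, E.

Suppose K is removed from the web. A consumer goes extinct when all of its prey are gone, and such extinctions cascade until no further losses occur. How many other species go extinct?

3

Remove K.
Round 1: G (all prey gone), N (all prey gone), J (all prey gone) → extinct.
No further losses. Total secondary extinctions: 3.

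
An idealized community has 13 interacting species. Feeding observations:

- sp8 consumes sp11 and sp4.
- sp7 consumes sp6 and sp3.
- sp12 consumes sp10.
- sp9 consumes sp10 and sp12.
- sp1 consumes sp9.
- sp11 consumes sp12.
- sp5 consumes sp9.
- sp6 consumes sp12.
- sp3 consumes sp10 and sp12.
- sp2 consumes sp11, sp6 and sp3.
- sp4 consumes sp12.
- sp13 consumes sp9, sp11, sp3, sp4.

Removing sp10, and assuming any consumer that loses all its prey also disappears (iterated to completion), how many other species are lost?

Remove sp10.
Round 1: sp12 (all prey gone) → extinct.
Round 2: sp11 (all prey gone), sp6 (all prey gone), sp3 (all prey gone), sp4 (all prey gone), sp9 (all prey gone) → extinct.
Round 3: sp5 (all prey gone), sp2 (all prey gone), sp7 (all prey gone), sp13 (all prey gone), sp8 (all prey gone), sp1 (all prey gone) → extinct.
No further losses. Total secondary extinctions: 12.

12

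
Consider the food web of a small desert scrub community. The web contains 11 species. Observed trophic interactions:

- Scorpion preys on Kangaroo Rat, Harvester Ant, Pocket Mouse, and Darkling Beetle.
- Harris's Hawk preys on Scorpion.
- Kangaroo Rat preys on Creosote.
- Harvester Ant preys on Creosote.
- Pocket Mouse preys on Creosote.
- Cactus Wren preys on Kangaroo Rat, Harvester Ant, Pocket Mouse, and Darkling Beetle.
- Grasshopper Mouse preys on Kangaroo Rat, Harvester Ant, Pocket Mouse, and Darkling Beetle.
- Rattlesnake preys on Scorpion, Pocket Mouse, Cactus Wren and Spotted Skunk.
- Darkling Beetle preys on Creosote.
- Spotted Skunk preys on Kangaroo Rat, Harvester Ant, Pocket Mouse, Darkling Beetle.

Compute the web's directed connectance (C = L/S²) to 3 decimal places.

The web has S = 11 species and L = 25 feeding links.
C = L / S² = 25 / 121 = 0.2066 ≈ 0.207.

C = 0.207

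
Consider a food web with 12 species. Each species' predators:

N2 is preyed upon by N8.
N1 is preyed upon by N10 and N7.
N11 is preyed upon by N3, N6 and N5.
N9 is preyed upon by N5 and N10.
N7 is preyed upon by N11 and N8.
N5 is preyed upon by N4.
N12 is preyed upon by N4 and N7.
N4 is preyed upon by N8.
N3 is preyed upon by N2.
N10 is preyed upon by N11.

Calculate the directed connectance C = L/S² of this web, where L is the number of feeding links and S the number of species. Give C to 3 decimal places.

The web has S = 12 species and L = 16 feeding links.
C = L / S² = 16 / 144 = 0.1111 ≈ 0.111.

C = 0.111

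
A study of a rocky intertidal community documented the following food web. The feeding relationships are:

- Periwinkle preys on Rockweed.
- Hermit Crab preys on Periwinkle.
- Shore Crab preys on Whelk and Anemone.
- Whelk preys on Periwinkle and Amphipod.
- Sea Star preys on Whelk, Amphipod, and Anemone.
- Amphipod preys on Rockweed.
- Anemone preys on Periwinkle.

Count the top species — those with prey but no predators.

Top species (has prey, but nothing eats it): Hermit Crab, Sea Star, Shore Crab.
Count: 3.

3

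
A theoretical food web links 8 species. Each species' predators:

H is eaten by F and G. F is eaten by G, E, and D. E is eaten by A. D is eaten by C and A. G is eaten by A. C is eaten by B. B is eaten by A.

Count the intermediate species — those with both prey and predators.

Intermediate species (has both prey and predators): F, D, E, G, C, B.
Count: 6.

6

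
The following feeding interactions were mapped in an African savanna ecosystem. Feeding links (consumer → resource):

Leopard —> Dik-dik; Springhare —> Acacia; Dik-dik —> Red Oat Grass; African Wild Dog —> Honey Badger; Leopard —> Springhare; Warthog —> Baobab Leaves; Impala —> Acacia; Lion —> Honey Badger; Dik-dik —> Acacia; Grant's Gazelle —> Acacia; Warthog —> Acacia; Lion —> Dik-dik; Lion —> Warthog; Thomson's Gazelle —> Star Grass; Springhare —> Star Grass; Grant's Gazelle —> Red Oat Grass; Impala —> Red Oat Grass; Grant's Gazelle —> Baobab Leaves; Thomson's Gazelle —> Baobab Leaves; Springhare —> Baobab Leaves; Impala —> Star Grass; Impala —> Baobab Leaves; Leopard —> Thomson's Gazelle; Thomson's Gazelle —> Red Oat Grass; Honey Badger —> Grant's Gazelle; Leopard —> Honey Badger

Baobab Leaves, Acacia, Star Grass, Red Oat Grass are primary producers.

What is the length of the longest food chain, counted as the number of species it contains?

One longest chain: Baobab Leaves → Grant's Gazelle → Honey Badger → Lion.
It has 4 species and 3 links.

4 species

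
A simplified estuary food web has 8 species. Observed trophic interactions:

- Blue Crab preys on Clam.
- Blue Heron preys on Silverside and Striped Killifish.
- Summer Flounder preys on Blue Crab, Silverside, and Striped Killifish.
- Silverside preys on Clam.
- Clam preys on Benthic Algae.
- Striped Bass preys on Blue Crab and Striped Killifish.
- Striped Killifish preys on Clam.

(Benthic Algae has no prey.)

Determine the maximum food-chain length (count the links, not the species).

One longest chain: Benthic Algae → Clam → Striped Killifish → Summer Flounder.
It has 4 species and 3 links.

3 links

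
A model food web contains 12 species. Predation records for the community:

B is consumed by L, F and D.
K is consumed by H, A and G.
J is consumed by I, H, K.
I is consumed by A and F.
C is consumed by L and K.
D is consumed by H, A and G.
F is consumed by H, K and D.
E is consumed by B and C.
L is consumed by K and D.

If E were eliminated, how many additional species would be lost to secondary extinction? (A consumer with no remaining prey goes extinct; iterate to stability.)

3

Remove E.
Round 1: C (all prey gone), B (all prey gone) → extinct.
Round 2: L (all prey gone) → extinct.
No further losses. Total secondary extinctions: 3.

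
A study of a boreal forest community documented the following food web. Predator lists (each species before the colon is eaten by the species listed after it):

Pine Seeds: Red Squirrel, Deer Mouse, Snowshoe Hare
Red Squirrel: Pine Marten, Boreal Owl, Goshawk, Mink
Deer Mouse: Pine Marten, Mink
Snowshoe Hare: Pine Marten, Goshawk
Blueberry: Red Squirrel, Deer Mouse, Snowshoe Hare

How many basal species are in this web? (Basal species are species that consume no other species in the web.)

2

Basal species (no prey listed): Blueberry, Pine Seeds.
Count: 2.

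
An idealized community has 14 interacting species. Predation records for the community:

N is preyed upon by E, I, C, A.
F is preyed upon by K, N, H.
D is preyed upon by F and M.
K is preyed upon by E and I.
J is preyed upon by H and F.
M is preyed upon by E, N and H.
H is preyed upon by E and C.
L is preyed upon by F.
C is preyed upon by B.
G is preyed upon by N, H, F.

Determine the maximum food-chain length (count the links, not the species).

One longest chain: D → M → H → C → B.
It has 5 species and 4 links.

4 links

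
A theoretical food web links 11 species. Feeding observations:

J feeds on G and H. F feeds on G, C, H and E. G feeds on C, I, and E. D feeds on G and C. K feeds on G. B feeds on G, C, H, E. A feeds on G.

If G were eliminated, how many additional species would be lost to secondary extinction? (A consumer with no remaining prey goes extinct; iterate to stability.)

Remove G.
Round 1: K (all prey gone), A (all prey gone) → extinct.
No further losses. Total secondary extinctions: 2.

2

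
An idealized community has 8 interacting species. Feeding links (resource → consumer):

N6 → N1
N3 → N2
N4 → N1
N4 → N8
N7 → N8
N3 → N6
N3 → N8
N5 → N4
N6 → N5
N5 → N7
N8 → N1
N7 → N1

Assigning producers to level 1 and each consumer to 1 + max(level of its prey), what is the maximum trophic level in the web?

6

Producers (level 1): N3.
N3 → N6 → N5 → N4 → N8 → N1 gives N1 level 6.
No species has a prey at level 6, so no species reaches level 7.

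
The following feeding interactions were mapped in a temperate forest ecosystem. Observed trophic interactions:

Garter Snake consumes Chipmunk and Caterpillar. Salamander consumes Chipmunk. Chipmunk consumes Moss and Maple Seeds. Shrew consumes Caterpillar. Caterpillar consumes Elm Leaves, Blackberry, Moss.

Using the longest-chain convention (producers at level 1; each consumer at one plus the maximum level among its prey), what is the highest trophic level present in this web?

3

Producers (level 1): Elm Leaves, Blackberry, Moss, Maple Seeds.
Elm Leaves → Caterpillar → Shrew gives Shrew level 3.
No species has a prey at level 3, so no species reaches level 4.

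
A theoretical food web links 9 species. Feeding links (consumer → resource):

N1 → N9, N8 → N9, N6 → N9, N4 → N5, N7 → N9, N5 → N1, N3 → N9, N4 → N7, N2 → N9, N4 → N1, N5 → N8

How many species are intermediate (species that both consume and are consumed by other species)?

Intermediate species (has both prey and predators): N7, N8, N1, N5.
Count: 4.

4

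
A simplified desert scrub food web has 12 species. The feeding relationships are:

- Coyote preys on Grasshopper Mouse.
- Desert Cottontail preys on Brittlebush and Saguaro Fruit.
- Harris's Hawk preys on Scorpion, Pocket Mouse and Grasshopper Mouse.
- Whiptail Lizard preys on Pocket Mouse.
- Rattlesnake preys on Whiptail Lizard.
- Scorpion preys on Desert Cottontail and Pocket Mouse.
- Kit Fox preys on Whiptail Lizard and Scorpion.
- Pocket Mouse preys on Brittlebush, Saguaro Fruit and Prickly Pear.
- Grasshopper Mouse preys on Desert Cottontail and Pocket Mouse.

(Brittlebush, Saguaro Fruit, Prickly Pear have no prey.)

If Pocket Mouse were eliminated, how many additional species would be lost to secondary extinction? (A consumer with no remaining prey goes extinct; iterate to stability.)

Remove Pocket Mouse.
Round 1: Whiptail Lizard (all prey gone) → extinct.
Round 2: Rattlesnake (all prey gone) → extinct.
No further losses. Total secondary extinctions: 2.

2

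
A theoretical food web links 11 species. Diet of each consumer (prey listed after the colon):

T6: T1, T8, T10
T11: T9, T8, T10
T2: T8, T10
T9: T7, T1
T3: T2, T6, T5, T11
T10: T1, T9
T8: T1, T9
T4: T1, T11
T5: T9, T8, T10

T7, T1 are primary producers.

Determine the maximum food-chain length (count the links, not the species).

One longest chain: T7 → T9 → T8 → T11 → T3.
It has 5 species and 4 links.

4 links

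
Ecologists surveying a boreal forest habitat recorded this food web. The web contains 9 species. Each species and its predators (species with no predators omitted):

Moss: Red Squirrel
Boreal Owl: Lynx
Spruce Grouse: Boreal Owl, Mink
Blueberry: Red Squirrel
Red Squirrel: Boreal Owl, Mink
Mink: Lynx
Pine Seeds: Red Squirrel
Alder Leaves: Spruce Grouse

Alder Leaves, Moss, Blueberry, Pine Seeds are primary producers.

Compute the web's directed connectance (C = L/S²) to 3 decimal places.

The web has S = 9 species and L = 10 feeding links.
C = L / S² = 10 / 81 = 0.1235 ≈ 0.123.

C = 0.123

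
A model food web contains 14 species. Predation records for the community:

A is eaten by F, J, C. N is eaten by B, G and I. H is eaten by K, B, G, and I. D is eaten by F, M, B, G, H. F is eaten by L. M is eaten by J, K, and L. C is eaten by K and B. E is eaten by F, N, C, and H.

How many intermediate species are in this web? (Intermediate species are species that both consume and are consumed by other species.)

5

Intermediate species (has both prey and predators): C, F, M, N, H.
Count: 5.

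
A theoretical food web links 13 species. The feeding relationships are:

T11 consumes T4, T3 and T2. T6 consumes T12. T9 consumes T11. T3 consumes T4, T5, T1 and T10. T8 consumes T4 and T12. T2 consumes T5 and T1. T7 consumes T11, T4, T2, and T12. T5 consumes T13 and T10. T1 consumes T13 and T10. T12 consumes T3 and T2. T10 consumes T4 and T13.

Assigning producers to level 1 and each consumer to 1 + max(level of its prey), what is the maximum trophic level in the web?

6

Producers (level 1): T13, T4.
T13 → T10 → T1 → T3 → T11 → T9 gives T9 level 6.
No species has a prey at level 6, so no species reaches level 7.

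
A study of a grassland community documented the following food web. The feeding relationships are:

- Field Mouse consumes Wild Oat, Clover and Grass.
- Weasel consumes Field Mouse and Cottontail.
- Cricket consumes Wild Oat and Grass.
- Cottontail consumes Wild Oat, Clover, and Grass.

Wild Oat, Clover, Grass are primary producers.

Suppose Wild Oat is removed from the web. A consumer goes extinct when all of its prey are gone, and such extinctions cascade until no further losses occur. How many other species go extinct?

0

Remove Wild Oat.
Every predator of it retains at least one other prey: Cottontail still has Clover, Grass; Field Mouse still has Clover, Grass; Cricket still has Grass.
No consumer loses all prey, so no secondary extinctions occur.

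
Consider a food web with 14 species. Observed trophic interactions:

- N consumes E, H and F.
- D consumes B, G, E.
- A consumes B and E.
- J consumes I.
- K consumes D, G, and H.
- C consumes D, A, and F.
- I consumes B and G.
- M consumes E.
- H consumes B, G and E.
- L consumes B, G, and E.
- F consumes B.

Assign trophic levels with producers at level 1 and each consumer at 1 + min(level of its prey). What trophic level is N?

Trophic level 2

E is a producer → level 1.
N eats E → level 2.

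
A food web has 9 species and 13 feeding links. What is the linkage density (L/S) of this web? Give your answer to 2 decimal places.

L/S = 1.44

There are L = 13 links among S = 9 species.
L/S = 13/9 = 1.4444 ≈ 1.44.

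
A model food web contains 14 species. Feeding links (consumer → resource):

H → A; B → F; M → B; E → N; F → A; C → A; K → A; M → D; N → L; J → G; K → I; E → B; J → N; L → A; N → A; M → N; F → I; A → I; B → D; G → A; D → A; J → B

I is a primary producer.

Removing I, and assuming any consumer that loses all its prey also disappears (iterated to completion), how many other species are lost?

13

Remove I.
Round 1: A (all prey gone) → extinct.
Round 2: F (all prey gone), H (all prey gone), L (all prey gone), D (all prey gone), G (all prey gone), K (all prey gone), C (all prey gone) → extinct.
Round 3: N (all prey gone), B (all prey gone) → extinct.
Round 4: J (all prey gone), E (all prey gone), M (all prey gone) → extinct.
No further losses. Total secondary extinctions: 13.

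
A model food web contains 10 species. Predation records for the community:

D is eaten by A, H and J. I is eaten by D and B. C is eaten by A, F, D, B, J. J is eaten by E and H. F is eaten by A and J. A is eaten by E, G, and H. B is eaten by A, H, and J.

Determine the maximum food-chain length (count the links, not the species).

3 links

One longest chain: C → B → J → E.
It has 4 species and 3 links.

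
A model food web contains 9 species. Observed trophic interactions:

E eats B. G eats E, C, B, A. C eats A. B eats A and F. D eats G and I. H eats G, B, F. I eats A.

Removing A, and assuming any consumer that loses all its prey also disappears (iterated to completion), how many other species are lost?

Remove A.
Round 1: I (all prey gone), C (all prey gone) → extinct.
No further losses. Total secondary extinctions: 2.

2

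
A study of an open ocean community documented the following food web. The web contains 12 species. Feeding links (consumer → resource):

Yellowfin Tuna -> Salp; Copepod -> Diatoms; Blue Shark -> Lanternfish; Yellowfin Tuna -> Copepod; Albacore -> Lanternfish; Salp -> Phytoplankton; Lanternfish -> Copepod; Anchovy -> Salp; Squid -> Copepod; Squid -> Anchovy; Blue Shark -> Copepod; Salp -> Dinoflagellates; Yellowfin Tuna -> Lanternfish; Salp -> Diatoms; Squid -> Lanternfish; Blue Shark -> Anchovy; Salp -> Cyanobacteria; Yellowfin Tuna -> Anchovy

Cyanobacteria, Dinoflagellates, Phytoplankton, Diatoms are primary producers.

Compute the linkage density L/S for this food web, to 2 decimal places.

L/S = 1.50

There are L = 18 links among S = 12 species.
L/S = 18/12 = 1.5000 ≈ 1.50.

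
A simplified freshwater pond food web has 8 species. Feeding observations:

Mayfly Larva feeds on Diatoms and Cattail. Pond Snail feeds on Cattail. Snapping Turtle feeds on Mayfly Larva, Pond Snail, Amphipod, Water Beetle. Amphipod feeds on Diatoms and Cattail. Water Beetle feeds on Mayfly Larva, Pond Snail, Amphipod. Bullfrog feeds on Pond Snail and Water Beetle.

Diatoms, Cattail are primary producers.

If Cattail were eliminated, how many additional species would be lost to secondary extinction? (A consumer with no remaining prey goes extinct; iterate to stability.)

1

Remove Cattail.
Round 1: Pond Snail (all prey gone) → extinct.
No further losses. Total secondary extinctions: 1.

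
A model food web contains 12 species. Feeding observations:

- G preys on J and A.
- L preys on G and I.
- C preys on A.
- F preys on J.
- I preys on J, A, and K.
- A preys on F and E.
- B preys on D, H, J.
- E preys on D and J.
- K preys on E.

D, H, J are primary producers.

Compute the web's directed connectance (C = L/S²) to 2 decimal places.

C = 0.12

The web has S = 12 species and L = 17 feeding links.
C = L / S² = 17 / 144 = 0.1181 ≈ 0.12.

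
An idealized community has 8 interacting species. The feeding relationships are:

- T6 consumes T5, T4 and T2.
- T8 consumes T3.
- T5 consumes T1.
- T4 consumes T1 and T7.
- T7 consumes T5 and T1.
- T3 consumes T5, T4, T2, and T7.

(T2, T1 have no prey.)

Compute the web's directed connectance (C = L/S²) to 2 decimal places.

The web has S = 8 species and L = 13 feeding links.
C = L / S² = 13 / 64 = 0.2031 ≈ 0.20.

C = 0.20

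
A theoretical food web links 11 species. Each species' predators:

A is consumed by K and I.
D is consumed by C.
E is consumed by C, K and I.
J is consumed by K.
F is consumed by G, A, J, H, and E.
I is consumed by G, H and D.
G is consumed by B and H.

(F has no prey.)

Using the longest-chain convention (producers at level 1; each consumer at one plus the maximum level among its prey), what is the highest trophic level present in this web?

Producers (level 1): F.
F → E → I → G → B gives B level 5.
No species has a prey at level 5, so no species reaches level 6.

5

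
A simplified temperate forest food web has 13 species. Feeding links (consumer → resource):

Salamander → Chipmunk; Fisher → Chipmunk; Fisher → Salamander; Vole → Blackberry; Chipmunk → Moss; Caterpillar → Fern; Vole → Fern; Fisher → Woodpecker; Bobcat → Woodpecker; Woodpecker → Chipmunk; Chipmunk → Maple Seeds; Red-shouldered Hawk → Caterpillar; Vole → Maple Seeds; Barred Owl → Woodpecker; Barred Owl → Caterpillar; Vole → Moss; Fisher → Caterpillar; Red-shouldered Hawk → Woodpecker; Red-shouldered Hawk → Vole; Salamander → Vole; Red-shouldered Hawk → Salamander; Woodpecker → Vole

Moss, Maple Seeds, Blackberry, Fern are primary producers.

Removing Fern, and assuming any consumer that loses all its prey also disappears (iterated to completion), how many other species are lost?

Remove Fern.
Round 1: Caterpillar (all prey gone) → extinct.
No further losses. Total secondary extinctions: 1.

1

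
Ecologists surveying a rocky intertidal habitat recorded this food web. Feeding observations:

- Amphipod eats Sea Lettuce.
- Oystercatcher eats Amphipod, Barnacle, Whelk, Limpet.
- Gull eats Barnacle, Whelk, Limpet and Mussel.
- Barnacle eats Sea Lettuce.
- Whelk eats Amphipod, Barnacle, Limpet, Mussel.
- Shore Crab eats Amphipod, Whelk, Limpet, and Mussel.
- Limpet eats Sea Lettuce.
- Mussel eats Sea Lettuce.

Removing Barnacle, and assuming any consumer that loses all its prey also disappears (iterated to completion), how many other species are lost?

0

Remove Barnacle.
Every predator of it retains at least one other prey: Whelk still has Mussel, Amphipod, Limpet; Oystercatcher still has Amphipod, Limpet, Whelk; Gull still has Mussel, Limpet, Whelk.
No consumer loses all prey, so no secondary extinctions occur.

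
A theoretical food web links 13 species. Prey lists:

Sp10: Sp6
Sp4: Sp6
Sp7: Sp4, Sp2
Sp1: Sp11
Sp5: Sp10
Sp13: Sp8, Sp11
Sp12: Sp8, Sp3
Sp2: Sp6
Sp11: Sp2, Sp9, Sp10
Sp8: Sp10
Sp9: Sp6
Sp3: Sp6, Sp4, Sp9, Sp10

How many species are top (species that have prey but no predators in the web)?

5

Top species (has prey, but nothing eats it): Sp7, Sp5, Sp13, Sp12, Sp1.
Count: 5.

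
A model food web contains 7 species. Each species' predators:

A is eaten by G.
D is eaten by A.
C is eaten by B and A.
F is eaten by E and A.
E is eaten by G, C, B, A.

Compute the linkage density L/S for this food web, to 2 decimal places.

L/S = 1.43

There are L = 10 links among S = 7 species.
L/S = 10/7 = 1.4286 ≈ 1.43.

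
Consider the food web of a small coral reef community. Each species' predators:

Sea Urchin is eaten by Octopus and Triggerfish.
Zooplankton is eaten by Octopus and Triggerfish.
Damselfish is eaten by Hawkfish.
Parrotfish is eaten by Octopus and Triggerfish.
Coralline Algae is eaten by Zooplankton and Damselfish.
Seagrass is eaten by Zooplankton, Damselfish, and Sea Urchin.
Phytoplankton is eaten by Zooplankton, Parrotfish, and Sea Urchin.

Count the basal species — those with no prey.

Basal species (no prey listed): Seagrass, Coralline Algae, Phytoplankton.
Count: 3.

3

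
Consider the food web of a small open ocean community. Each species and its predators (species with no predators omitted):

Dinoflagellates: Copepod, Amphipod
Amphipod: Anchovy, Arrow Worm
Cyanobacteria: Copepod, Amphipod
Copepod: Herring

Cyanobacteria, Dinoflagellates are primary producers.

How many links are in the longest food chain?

One longest chain: Cyanobacteria → Copepod → Herring.
It has 3 species and 2 links.

2 links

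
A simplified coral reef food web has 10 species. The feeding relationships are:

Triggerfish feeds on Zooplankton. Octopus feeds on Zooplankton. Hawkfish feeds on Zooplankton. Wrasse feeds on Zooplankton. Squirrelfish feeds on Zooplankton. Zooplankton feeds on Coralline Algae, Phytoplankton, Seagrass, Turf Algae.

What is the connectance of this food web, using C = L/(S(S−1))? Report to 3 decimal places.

C = 0.100

The web has S = 10 species and L = 9 feeding links.
C = L / (S(S−1)) = 9 / 90 = 0.1000 ≈ 0.100.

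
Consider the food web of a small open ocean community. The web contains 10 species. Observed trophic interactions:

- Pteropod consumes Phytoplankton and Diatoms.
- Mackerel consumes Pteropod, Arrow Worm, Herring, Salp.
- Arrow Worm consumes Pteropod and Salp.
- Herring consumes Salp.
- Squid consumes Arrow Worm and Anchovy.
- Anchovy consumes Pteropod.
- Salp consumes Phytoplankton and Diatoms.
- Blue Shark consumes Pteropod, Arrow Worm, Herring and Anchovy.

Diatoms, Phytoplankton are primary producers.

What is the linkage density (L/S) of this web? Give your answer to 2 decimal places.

There are L = 18 links among S = 10 species.
L/S = 18/10 = 1.8000 ≈ 1.80.

L/S = 1.80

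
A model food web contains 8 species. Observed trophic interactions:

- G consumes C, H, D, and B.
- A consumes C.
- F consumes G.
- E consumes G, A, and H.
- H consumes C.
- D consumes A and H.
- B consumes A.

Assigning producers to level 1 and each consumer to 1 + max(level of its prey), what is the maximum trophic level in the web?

Producers (level 1): C.
C → H → D → G → E gives E level 5.
No species has a prey at level 5, so no species reaches level 6.

5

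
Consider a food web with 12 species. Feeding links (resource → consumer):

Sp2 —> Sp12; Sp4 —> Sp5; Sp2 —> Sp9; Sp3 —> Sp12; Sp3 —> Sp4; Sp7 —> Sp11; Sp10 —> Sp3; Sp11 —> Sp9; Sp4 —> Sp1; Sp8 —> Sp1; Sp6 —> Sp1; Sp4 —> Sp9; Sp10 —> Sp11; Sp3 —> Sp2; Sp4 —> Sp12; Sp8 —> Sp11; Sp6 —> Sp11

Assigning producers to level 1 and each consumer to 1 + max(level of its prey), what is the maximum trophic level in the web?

4

Producers (level 1): Sp10, Sp7, Sp6, Sp8.
Sp10 → Sp3 → Sp4 → Sp1 gives Sp1 level 4.
No species has a prey at level 4, so no species reaches level 5.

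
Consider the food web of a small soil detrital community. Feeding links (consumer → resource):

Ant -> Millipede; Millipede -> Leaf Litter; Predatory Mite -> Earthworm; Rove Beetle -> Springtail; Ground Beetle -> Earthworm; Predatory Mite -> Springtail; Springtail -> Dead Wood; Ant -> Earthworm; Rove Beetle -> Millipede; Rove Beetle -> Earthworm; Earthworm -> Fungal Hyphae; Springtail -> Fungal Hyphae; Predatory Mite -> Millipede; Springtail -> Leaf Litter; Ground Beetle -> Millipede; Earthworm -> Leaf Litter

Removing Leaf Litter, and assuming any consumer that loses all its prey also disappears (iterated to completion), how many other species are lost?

Remove Leaf Litter.
Round 1: Millipede (all prey gone) → extinct.
No further losses. Total secondary extinctions: 1.

1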